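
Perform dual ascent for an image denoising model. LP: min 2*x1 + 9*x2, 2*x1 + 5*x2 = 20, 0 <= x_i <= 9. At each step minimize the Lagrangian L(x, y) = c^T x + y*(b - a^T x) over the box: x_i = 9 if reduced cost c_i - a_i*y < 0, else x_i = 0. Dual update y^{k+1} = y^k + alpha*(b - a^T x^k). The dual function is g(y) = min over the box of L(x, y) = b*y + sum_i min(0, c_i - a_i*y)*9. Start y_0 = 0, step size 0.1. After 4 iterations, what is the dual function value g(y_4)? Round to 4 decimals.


Dual ascent for LP: min 2*x1 + 9*x2, 2*x1 + 5*x2 = 20, 0 <= x_i <= 9
Step 1: y^k = 0.0, reduced costs: (2.0, 9.0)
  x^k = (0.0, 0.0), subgradient = b - a^T x = 20.0
  y^{k+1} = 0.0 + 0.1*20.0 = 2.0
Step 2: y^k = 2.0, reduced costs: (-2.0, -1.0)
  x^k = (9.0, 9.0), subgradient = b - a^T x = -43.0
  y^{k+1} = 2.0 + 0.1*-43.0 = -2.3
Step 3: y^k = -2.3, reduced costs: (6.6, 20.5)
  x^k = (0.0, 0.0), subgradient = b - a^T x = 20.0
  y^{k+1} = -2.3 + 0.1*20.0 = -0.3
Step 4: y^k = -0.3, reduced costs: (2.6, 10.5)
  x^k = (0.0, 0.0), subgradient = b - a^T x = 20.0
  y^{k+1} = -0.3 + 0.1*20.0 = 1.7
Dual objective at y_4 = 1.7: reduced costs (-1.4, 0.5), box minimizer x = (9.0, 0.0)
g(y_4) = b*y + (c1 - a1*y)*x1 + (c2 - a2*y)*x2 = 20*1.7 + (-1.4)*9.0 + 0.5*0.0 = 34.0 - 12.6 + 0.0 = 21.4


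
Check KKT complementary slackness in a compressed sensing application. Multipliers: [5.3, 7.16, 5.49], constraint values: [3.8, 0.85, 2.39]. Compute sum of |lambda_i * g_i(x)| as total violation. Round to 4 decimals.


KKT complementary slackness check:
lambda_1 * g_1 = 5.3 * 3.8 = 20.14
lambda_2 * g_2 = 7.16 * 0.85 = 6.086
lambda_3 * g_3 = 5.49 * 2.39 = 13.1211
Total violation = 20.14 + 6.086 + 13.1211 = 39.3471


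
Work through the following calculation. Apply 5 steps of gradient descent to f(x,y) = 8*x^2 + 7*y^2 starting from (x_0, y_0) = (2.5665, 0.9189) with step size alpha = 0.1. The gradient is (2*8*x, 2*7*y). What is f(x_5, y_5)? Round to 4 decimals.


Gradient descent on f(x,y) = 8*x^2 + 7*y^2.
Starting point: (2.5665, 0.9189), alpha = 0.1
Step 1: grad_x = 2*8*2.5665 = 41.064, grad_y = 2*7*0.9189 = 12.8646
  x_1 = 2.5665 - 0.1*41.064 = -1.5399
  y_1 = 0.9189 - 0.1*12.8646 = -0.3676
Step 2: grad_x = 2*8*-1.5399 = -24.6384, grad_y = 2*7*-0.3676 = -5.1458
  x_2 = -1.5399 - 0.1*-24.6384 = 0.9239
  y_2 = -0.3676 - 0.1*-5.1458 = 0.147
Step 3: grad_x = 2*8*0.9239 = 14.783, grad_y = 2*7*0.147 = 2.0583
  x_3 = 0.9239 - 0.1*14.783 = -0.5544
  y_3 = 0.147 - 0.1*2.0583 = -0.0588
Step 4: grad_x = 2*8*-0.5544 = -8.8698, grad_y = 2*7*-0.0588 = -0.8233
  x_4 = -0.5544 - 0.1*-8.8698 = 0.3326
  y_4 = -0.0588 - 0.1*-0.8233 = 0.0235
Step 5: grad_x = 2*8*0.3326 = 5.3219, grad_y = 2*7*0.0235 = 0.3293
  x_5 = 0.3326 - 0.1*5.3219 = -0.1996
  y_5 = 0.0235 - 0.1*0.3293 = -0.0094
f(-0.1996, -0.0094) = 8*(-0.1996)^2 + 7*(-0.0094)^2 = 0.3192


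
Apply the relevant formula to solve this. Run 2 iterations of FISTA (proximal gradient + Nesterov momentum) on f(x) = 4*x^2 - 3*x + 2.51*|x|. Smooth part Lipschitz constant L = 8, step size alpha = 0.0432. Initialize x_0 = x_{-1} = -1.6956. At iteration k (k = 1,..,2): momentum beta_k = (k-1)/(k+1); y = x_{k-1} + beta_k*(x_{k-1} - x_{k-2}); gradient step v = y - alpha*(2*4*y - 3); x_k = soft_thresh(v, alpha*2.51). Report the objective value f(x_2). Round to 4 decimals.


FISTA on f(x) = 4*x^2 - 3*x + 2.51*|x|
L = 8, alpha = 0.0432
Iteration 1: beta = 0.0, y = -1.6956 + 0.0*(-1.6956 + 1.6956) = -1.6956
  grad(y) = -16.5648, v = y - alpha*grad = -0.98
  prox(v) = soft_thresh(-0.98, 0.1084) = -0.8716
Iteration 2: beta = 0.3333, y = -0.8716 + 0.3333*(-0.8716 + 1.6956) = -0.5969
  grad(y) = -7.7751, v = y - alpha*grad = -0.261
  prox(v) = soft_thresh(-0.261, 0.1084) = -0.1526
f(x_2) = 4*(-0.1526)^2 - 3*(-0.1526) + 2.51*|-0.1526| = 0.9338


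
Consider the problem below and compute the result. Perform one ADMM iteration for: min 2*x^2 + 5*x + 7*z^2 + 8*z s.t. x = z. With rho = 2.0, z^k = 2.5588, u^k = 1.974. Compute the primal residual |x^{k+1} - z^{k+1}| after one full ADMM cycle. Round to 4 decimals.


ADMM iteration with rho = 2.0, z^k = 2.5588, u^k = 1.974
Step 1: x-update.
Minimize 2*x^2 + 5*x + (2.0/2)*(x - 2.5588 + 1.974)^2
FOC: (2*2 + 2.0)*x = -5 + 2.0*(2.5588 - 1.974)
x^{k+1} = -0.6384
Step 2: z-update.
Minimize 7*z^2 + 8*z + (2.0/2)*(-0.6384 - z + 1.974)^2
FOC: (2*7 + 2.0)*z = -8 + 2.0*(-0.6384 + 1.974)
z^{k+1} = -0.3331
Step 3: u-update.
u^{k+1} = 1.974 - 0.6384 + 0.3331 = 1.6687
Step 4: Primal residual = |-0.6384 + 0.3331| = 0.3054


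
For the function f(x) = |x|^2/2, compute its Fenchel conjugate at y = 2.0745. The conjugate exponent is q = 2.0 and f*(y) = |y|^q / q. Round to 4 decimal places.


The conjugate exponent q satisfies 1/p + 1/q = 1.
p = 2, so q = 2/(2 - 1) = 2.0
|y|^q = 2.0745^2.0 = 4.3036
f*(2.0745) = 4.3036 / 2.0 = 2.1518


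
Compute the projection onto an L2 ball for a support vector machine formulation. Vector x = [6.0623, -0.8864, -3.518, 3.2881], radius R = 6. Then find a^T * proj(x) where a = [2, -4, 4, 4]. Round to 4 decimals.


Step 1: Compute ||x|| (intermediates to 6 decimals).
||x|| = sqrt(6.0623^2 + (-0.8864)^2 + (-3.518)^2 + 3.2881^2) = 7.792632
Step 2: Project.
Since ||x|| > R, scale = R/||x|| = 6/7.792632 = 0.769958, proj(x) = scale * x
proj(x) = [4.667716, -0.682491, -2.708712, 2.531699]
Step 3: Dot product.
a^T * proj(x) = 2*4.667716 - 4*(-0.682491) + 4*(-2.708712) + 4*2.531699 = 11.3573


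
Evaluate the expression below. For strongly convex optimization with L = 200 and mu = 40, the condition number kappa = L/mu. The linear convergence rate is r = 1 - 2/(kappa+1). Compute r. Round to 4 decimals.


Step 1: Compute the condition number.
kappa = L/mu = 200/40 = 5.0
Step 2: Compute the convergence rate.
r = 1 - 2/(kappa + 1) = 1 - 2*mu/(L + mu) = (L - mu)/(L + mu) = 160/240 = 0.6667


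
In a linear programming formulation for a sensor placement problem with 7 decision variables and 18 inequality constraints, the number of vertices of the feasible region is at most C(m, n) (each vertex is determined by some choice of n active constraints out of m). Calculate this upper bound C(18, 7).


Each vertex corresponds to some choice of n active constraints out of m, so the number of vertices is at most C(m, n) = m! / (n!(m-n)!).
m = 18, n = 7
Numerator: 18 * 17 * 16 * 15 * 14 * 13 * 12
Denominator: 7! = 5040
C(18, 7) = 31824


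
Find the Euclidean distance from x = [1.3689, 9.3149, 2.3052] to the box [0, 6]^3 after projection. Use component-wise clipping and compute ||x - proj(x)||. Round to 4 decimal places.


Project each component onto [0, 6].
clip(1.3689) = 1.3689, clip(9.3149) = 6.0, clip(2.3052) = 2.3052
Projection = [1.3689, 6.0, 2.3052]
Squared diffs: [0.0, 10.9886, 0.0]
Distance = sqrt(10.9886) = 3.3149


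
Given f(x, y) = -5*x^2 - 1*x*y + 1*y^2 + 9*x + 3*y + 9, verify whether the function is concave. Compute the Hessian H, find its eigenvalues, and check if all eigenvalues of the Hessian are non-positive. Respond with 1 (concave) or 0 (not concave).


The Hessian of f(x,y) = -5*x^2 - 1*x*y + 1*y^2 + 9*x + 3*y + 9 is:
H = [[-10, -1], [-1, 2]]
Trace = -10 + 2 = -8
Determinant = -10*2 - (-1)^2 = -21
Discriminant = (-8)^2 - 4*-21 = 148.0
Eigenvalues: lambda_1 = -10.0828, lambda_2 = 2.0828
The function is not concave.

0


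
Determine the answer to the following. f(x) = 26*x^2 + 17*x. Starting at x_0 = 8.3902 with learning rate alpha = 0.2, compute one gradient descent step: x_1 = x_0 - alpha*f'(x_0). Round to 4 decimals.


We compute the gradient at x_0 and apply the update.
f'(x) = 52*x + 17
f'(8.3902) = 52*8.3902 + 17 = 453.2904
x_1 = 8.3902 - 0.2*453.2904 = -82.2679


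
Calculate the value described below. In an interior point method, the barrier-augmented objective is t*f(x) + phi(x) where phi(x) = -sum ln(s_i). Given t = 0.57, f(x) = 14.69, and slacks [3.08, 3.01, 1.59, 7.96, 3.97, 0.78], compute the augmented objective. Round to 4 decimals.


Step 1: Compute log-barrier.
ln values: [1.1249, 1.1019, 0.4637, 2.0744, 1.3788, -0.2485]
phi = -(1.1249 + 1.1019 + 0.4637 + 2.0744 + 1.3788 - 0.2485) = -5.8953
Step 2: Compute augmented objective.
t*f(x) = 0.57*14.69 = 8.3733
Total = 8.3733 - 5.8953 = 2.478


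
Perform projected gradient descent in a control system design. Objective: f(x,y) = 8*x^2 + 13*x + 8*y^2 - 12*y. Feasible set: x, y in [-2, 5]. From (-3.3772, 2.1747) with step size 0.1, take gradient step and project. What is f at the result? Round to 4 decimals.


Step 1: Compute gradient at (-3.3772, 2.1747).
grad_x = 2*8*-3.3772 + 13 = -41.0352
grad_y = 2*8*2.1747 - 12 = 22.7952
Step 2: Gradient step.
x_raw = -3.3772 - 0.1*-41.0352 = 0.7263
y_raw = 2.1747 - 0.1*22.7952 = -0.1048
Step 3: Project onto [-2, 5].
x_proj = clip(0.7263) = 0.7263
y_proj = clip(-0.1048) = -0.1048
Step 4: Evaluate f.
f(0.7263, -0.1048) = 15.0082


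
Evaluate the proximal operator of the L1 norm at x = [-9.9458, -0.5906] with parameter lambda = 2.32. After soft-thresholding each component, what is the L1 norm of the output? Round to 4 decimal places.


Soft-thresholding with lambda = 2.32:
prox(-9.9458) = sign(-9.9458)*max(|-9.9458| - 2.32, 0) = -7.6258
prox(-0.5906) = sign(-0.5906)*max(|-0.5906| - 2.32, 0) = 0.0
prox(x) = [-7.6258, 0.0]
||prox(x)||_1 = 7.6258 + 0.0 = 7.6258


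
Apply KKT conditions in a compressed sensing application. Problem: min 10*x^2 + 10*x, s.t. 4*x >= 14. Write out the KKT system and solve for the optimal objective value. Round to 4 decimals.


Step 1: Try lambda = 0 (constraint inactive).
x_unc = -10/(2*10) = -0.5
Check: 4*-0.5 = -2.0 < 14 -- violated!
Step 2: Constraint must be active: 4*x = 14
x* = 14/4 = 3.5
lambda = (2*10*3.5 + 10)/4 = 20.0
Step 3: Compute optimal value.
f(x*) = 10*3.5^2 + 10*3.5 = 157.5


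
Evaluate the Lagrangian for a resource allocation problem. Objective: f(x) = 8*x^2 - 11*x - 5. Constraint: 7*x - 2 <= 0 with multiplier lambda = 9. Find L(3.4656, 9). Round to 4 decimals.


Step 1: Evaluate f(x).
f(3.4656) = 8*3.4656^2 - 11*3.4656 - 5 = 52.9615
Step 2: Evaluate g(x).
g(3.4656) = 7*3.4656 - 2 = 22.2592
Step 3: Compute Lagrangian.
L = 52.9615 + 9*22.2592 = 253.2943


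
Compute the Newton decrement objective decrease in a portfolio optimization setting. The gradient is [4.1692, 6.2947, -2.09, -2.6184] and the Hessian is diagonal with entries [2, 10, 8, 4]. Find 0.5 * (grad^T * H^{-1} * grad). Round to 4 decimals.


Step 1: H is diagonal, so H^(-1) * g = [2.0846, 0.6295, -0.2613, -0.6546].
Step 2: g^T H^(-1) g = sum_i g_i^2 / H_ii
  = (4.1692)^2/2 + (6.2947)^2/10 + (-2.09)^2/8 + (-2.6184)^2/4
  = 8.6911 + 3.9623 + 0.546 + 1.714 = 14.9135
Step 3: Objective decrease = 0.5 * g^T H^(-1) g = 7.4567


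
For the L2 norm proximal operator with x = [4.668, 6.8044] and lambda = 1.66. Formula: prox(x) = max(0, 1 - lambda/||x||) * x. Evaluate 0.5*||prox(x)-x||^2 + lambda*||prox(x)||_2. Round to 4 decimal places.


Step 1: Compute ||x||.
||x|| = 8.2517
Step 2: Compute scaling factor.
scale = max(0, 1 - 1.66/8.2517) = 0.7988
Step 3: prox(x) = [3.7289, 5.4355]
||prox(x)|| = 6.5917
Step 4: Proximal objective.
0.5*||prox-x||^2 = 1.3778
lambda*||prox|| = 10.9422
Total = 12.32


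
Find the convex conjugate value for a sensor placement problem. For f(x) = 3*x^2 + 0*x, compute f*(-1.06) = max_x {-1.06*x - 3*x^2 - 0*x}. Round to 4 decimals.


f*(y) = sup_x {y*x - a*x^2 - b*x} = sup_x {(y-b)*x - a*x^2}
FOC: (y - b) - 2a*x = 0 => x* = (y - b)/(2a)
x* = (-1.06 - 0)/(2*3) = -0.1767
f*(-1.06) = (y-b)^2/(4a) = (-1.06 - 0)^2/(4*3)
= 1.1236/12 = 0.0936


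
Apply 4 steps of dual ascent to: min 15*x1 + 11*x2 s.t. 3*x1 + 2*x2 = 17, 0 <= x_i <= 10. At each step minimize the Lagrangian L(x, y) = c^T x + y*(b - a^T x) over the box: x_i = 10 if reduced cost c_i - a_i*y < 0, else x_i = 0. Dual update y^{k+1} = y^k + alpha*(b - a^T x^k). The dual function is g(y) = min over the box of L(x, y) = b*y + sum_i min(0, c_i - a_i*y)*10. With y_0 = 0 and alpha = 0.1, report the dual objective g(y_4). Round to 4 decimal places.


Dual ascent for LP: min 15*x1 + 11*x2, 3*x1 + 2*x2 = 17, 0 <= x_i <= 10
Step 1: y^k = 0.0, reduced costs: (15.0, 11.0)
  x^k = (0.0, 0.0), subgradient = b - a^T x = 17.0
  y^{k+1} = 0.0 + 0.1*17.0 = 1.7
Step 2: y^k = 1.7, reduced costs: (9.9, 7.6)
  x^k = (0.0, 0.0), subgradient = b - a^T x = 17.0
  y^{k+1} = 1.7 + 0.1*17.0 = 3.4
Step 3: y^k = 3.4, reduced costs: (4.8, 4.2)
  x^k = (0.0, 0.0), subgradient = b - a^T x = 17.0
  y^{k+1} = 3.4 + 0.1*17.0 = 5.1
Step 4: y^k = 5.1, reduced costs: (-0.3, 0.8)
  x^k = (10.0, 0.0), subgradient = b - a^T x = -13.0
  y^{k+1} = 5.1 + 0.1*-13.0 = 3.8
Dual objective at y_4 = 3.8: reduced costs (3.6, 3.4), box minimizer x = (0.0, 0.0)
g(y_4) = b*y + (c1 - a1*y)*x1 + (c2 - a2*y)*x2 = 17*3.8 + 3.6*0.0 + 3.4*0.0 = 64.6 + 0.0 + 0.0 = 64.6


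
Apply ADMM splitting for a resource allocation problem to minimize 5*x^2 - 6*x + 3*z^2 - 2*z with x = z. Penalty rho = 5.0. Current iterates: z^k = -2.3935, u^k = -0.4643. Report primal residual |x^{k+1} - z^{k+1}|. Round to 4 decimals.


ADMM iteration with rho = 5.0, z^k = -2.3935, u^k = -0.4643
Step 1: x-update.
Minimize 5*x^2 - 6*x + (5.0/2)*(x + 2.3935 - 0.4643)^2
FOC: (2*5 + 5.0)*x = 6 + 5.0*(-2.3935 + 0.4643)
x^{k+1} = -0.2431
Step 2: z-update.
Minimize 3*z^2 - 2*z + (5.0/2)*(-0.2431 - z - 0.4643)^2
FOC: (2*3 + 5.0)*z = 2 + 5.0*(-0.2431 - 0.4643)
z^{k+1} = -0.1397
Step 3: u-update.
u^{k+1} = -0.4643 - 0.2431 + 0.1397 = -0.5677
Step 4: Primal residual = |-0.2431 + 0.1397| = 0.1034


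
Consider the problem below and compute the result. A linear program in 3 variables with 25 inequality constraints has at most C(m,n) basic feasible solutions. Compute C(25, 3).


Each vertex corresponds to some choice of n active constraints out of m, so the number of vertices is at most C(m, n) = m! / (n!(m-n)!).
m = 25, n = 3
Numerator: 25 * 24 * 23
Denominator: 3! = 6
C(25, 3) = 2300


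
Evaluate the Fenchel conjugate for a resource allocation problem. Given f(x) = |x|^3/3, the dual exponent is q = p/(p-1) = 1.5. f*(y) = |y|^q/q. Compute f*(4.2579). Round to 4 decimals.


The conjugate exponent q satisfies 1/p + 1/q = 1.
p = 3, so q = 3/(3 - 1) = 1.5
|y|^q = 4.2579^1.5 = 8.786
f*(4.2579) = 8.786 / 1.5 = 5.8574


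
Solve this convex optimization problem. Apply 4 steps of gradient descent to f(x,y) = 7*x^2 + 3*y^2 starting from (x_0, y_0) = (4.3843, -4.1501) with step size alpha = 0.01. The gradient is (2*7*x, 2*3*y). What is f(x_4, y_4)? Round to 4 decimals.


Gradient descent on f(x,y) = 7*x^2 + 3*y^2.
Starting point: (4.3843, -4.1501), alpha = 0.01
Step 1: grad_x = 2*7*4.3843 = 61.3802, grad_y = 2*3*-4.1501 = -24.9006
  x_1 = 4.3843 - 0.01*61.3802 = 3.7705
  y_1 = -4.1501 - 0.01*-24.9006 = -3.9011
Step 2: grad_x = 2*7*3.7705 = 52.787, grad_y = 2*3*-3.9011 = -23.4066
  x_2 = 3.7705 - 0.01*52.787 = 3.2426
  y_2 = -3.9011 - 0.01*-23.4066 = -3.667
Step 3: grad_x = 2*7*3.2426 = 45.3968, grad_y = 2*3*-3.667 = -22.0022
  x_3 = 3.2426 - 0.01*45.3968 = 2.7887
  y_3 = -3.667 - 0.01*-22.0022 = -3.447
Step 4: grad_x = 2*7*2.7887 = 39.0412, grad_y = 2*3*-3.447 = -20.682
  x_4 = 2.7887 - 0.01*39.0412 = 2.3982
  y_4 = -3.447 - 0.01*-20.682 = -3.2402
f(2.3982, -3.2402) = 7*2.3982^2 + 3*(-3.2402)^2 = 71.7576


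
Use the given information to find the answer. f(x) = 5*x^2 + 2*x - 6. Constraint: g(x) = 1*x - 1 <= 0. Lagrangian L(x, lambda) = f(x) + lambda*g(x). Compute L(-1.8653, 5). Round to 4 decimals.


Step 1: Evaluate f(x).
f(-1.8653) = 5*(-1.8653)^2 + 2*(-1.8653) - 6 = 7.6661
Step 2: Evaluate g(x).
g(-1.8653) = 1*-1.8653 - 1 = -2.8653
Step 3: Compute Lagrangian.
L = 7.6661 + 5*-2.8653 = -6.6604


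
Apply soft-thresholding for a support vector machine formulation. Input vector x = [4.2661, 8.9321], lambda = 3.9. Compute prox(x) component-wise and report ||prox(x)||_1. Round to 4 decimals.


Soft-thresholding with lambda = 3.9:
prox(4.2661) = sign(4.2661)*max(|4.2661| - 3.9, 0) = 0.3661
prox(8.9321) = sign(8.9321)*max(|8.9321| - 3.9, 0) = 5.0321
prox(x) = [0.3661, 5.0321]
||prox(x)||_1 = 0.3661 + 5.0321 = 5.3982


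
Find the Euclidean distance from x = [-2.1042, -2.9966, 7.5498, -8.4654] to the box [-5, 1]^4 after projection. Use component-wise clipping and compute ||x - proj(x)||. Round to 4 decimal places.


Project each component onto [-5, 1].
clip(-2.1042) = -2.1042, clip(-2.9966) = -2.9966, clip(7.5498) = 1.0, clip(-8.4654) = -5.0
Projection = [-2.1042, -2.9966, 1.0, -5.0]
Squared diffs: [0.0, 0.0, 42.8999, 12.009]
Distance = sqrt(54.9089) = 7.4101


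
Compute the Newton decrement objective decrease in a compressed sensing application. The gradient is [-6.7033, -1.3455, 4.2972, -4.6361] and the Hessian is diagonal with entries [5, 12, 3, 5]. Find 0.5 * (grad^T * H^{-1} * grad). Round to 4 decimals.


Step 1: H is diagonal, so H^(-1) * g = [-1.3407, -0.1121, 1.4324, -0.9272].
Step 2: g^T H^(-1) g = sum_i g_i^2 / H_ii
  = (-6.7033)^2/5 + (-1.3455)^2/12 + (4.2972)^2/3 + (-4.6361)^2/5
  = 8.9868 + 0.1509 + 6.1553 + 4.2987 = 19.5917
Step 3: Objective decrease = 0.5 * g^T H^(-1) g = 9.7959


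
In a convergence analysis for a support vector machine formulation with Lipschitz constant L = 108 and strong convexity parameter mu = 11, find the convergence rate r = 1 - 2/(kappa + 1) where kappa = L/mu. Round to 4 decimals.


Step 1: Compute the condition number.
kappa = L/mu = 108/11 = 9.8182
Step 2: Compute the convergence rate.
r = 1 - 2/(kappa + 1) = 1 - 2*mu/(L + mu) = (L - mu)/(L + mu) = 97/119 = 0.8151


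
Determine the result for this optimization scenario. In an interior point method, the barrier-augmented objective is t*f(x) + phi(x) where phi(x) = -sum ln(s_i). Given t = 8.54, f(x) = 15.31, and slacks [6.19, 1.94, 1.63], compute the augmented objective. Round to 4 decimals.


Step 1: Compute log-barrier.
ln values: [1.8229, 0.6627, 0.4886]
phi = -(1.8229 + 0.6627 + 0.4886) = -2.9742
Step 2: Compute augmented objective.
t*f(x) = 8.54*15.31 = 130.7474
Total = 130.7474 - 2.9742 = 127.7732


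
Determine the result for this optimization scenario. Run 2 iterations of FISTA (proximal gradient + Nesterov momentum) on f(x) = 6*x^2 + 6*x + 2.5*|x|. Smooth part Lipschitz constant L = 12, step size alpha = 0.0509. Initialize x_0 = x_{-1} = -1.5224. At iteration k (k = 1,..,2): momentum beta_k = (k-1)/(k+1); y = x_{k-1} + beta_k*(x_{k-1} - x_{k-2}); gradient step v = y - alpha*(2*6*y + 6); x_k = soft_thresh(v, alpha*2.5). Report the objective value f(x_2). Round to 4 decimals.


FISTA on f(x) = 6*x^2 + 6*x + 2.5*|x|
L = 12, alpha = 0.0509
Iteration 1: beta = 0.0, y = -1.5224 + 0.0*(-1.5224 + 1.5224) = -1.5224
  grad(y) = -12.2688, v = y - alpha*grad = -0.8979
  prox(v) = soft_thresh(-0.8979, 0.1273) = -0.7707
Iteration 2: beta = 0.3333, y = -0.7707 + 0.3333*(-0.7707 + 1.5224) = -0.5201
  grad(y) = -0.2411, v = y - alpha*grad = -0.5078
  prox(v) = soft_thresh(-0.5078, 0.1273) = -0.3806
f(x_2) = 6*(-0.3806)^2 + 6*(-0.3806) + 2.5*|-0.3806| = -0.463


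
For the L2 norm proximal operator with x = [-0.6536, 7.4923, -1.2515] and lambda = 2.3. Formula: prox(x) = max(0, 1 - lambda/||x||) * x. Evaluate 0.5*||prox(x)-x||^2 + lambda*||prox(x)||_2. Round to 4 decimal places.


Step 1: Compute ||x||.
||x|| = 7.6242
Step 2: Compute scaling factor.
scale = max(0, 1 - 2.3/7.6242) = 0.6983
Step 3: prox(x) = [-0.4564, 5.2321, -0.874]
||prox(x)|| = 5.3242
Step 4: Proximal objective.
0.5*||prox-x||^2 = 2.645
lambda*||prox|| = 12.2457
Total = 14.8906


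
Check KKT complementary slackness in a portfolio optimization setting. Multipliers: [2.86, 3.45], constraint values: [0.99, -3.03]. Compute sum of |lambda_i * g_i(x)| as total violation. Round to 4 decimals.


KKT complementary slackness check:
lambda_1 * g_1 = 2.86 * 0.99 = 2.8314
lambda_2 * g_2 = 3.45 * -3.03 = -10.4535
Total violation = 2.8314 + 10.4535 = 13.2849


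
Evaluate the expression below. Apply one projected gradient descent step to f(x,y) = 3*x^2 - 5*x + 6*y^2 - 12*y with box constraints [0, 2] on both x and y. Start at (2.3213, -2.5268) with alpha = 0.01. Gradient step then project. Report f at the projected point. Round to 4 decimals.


Step 1: Compute gradient at (2.3213, -2.5268).
grad_x = 2*3*2.3213 - 5 = 8.9278
grad_y = 2*6*-2.5268 - 12 = -42.3216
Step 2: Gradient step.
x_raw = 2.3213 - 0.01*8.9278 = 2.232
y_raw = -2.5268 - 0.01*-42.3216 = -2.1036
Step 3: Project onto [0, 2].
x_proj = clip(2.232) = 2.0
y_proj = clip(-2.1036) = 0.0
Step 4: Evaluate f.
f(2.0, 0.0) = 2.0


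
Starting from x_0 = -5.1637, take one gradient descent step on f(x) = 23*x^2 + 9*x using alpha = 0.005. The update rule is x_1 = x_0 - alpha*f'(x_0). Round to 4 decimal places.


We compute the gradient at x_0 and apply the update.
f'(x) = 46*x + 9
f'(-5.1637) = 46*-5.1637 + 9 = -228.5302
x_1 = -5.1637 - 0.005*-228.5302 = -4.021


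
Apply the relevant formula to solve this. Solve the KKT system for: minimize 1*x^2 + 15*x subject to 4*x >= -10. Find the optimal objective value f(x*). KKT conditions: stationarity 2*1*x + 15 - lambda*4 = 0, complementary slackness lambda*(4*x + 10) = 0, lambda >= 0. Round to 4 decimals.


Step 1: Try lambda = 0 (constraint inactive).
x_unc = -15/(2*1) = -7.5
Check: 4*-7.5 = -30.0 < -10 -- violated!
Step 2: Constraint must be active: 4*x = -10
x* = -10/4 = -2.5
lambda = (2*1*(-2.5) + 15)/4 = 2.5
Step 3: Compute optimal value.
f(x*) = 1*(-2.5)^2 + 15*(-2.5) = -31.25


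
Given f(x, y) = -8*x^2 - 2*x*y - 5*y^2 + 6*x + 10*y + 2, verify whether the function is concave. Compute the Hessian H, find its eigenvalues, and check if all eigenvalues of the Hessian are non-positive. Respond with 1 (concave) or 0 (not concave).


The Hessian of f(x,y) = -8*x^2 - 2*x*y - 5*y^2 + 6*x + 10*y + 2 is:
H = [[-16, -2], [-2, -10]]
Trace = -16 - 10 = -26
Determinant = -16*-10 - (-2)^2 = 156
Discriminant = (-26)^2 - 4*156 = 52.0
Eigenvalues: lambda_1 = -16.6056, lambda_2 = -9.3944
The function is concave.

1


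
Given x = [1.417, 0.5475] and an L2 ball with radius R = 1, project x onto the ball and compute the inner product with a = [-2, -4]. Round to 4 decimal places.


Step 1: Compute ||x|| (intermediates to 6 decimals).
||x|| = sqrt(1.417^2 + 0.5475^2) = 1.519094
Step 2: Project.
Since ||x|| > R, scale = R/||x|| = 1/1.519094 = 0.658287, proj(x) = scale * x
proj(x) = [0.932793, 0.360412]
Step 3: Dot product.
a^T * proj(x) = -2*0.932793 - 4*0.360412 = -3.3072


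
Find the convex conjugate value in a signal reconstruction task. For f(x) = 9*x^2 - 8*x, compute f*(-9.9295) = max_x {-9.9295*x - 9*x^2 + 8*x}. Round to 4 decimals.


f*(y) = sup_x {y*x - a*x^2 - b*x} = sup_x {(y-b)*x - a*x^2}
FOC: (y - b) - 2a*x = 0 => x* = (y - b)/(2a)
x* = (-9.9295 + 8)/(2*9) = -0.1072
f*(-9.9295) = (y-b)^2/(4a) = (-9.9295 + 8)^2/(4*9)
= 3.723/36 = 0.1034


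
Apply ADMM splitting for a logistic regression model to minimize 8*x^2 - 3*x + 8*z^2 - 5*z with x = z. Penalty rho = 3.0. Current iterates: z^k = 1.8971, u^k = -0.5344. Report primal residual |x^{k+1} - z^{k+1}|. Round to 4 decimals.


ADMM iteration with rho = 3.0, z^k = 1.8971, u^k = -0.5344
Step 1: x-update.
Minimize 8*x^2 - 3*x + (3.0/2)*(x - 1.8971 - 0.5344)^2
FOC: (2*8 + 3.0)*x = 3 + 3.0*(1.8971 + 0.5344)
x^{k+1} = 0.5418
Step 2: z-update.
Minimize 8*z^2 - 5*z + (3.0/2)*(0.5418 - z - 0.5344)^2
FOC: (2*8 + 3.0)*z = 5 + 3.0*(0.5418 - 0.5344)
z^{k+1} = 0.2643
Step 3: u-update.
u^{k+1} = -0.5344 + 0.5418 - 0.2643 = -0.2569
Step 4: Primal residual = |0.5418 - 0.2643| = 0.2775


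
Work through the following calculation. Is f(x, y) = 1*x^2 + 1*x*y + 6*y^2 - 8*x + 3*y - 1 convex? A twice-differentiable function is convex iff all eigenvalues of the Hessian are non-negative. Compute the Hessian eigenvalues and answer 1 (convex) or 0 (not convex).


The Hessian of f(x,y) = 1*x^2 + 1*x*y + 6*y^2 - 8*x + 3*y - 1 is:
H = [[2, 1], [1, 12]]
Trace = 2 + 12 = 14
Determinant = 2*12 - (1)^2 = 23
Discriminant = (14)^2 - 4*23 = 104.0
Eigenvalues: lambda_1 = 1.901, lambda_2 = 12.099
The function is convex.

1


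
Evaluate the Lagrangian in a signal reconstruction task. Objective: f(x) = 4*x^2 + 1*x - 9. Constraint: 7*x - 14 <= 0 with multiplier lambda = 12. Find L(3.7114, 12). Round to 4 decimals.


Step 1: Evaluate f(x).
f(3.7114) = 4*3.7114^2 + 1*3.7114 - 9 = 49.8094
Step 2: Evaluate g(x).
g(3.7114) = 7*3.7114 - 14 = 11.9798
Step 3: Compute Lagrangian.
L = 49.8094 + 12*11.9798 = 193.567


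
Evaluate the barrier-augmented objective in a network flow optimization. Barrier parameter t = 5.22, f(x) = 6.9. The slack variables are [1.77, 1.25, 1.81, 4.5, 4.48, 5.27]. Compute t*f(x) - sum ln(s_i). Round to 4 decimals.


Step 1: Compute log-barrier.
ln values: [0.571, 0.2231, 0.5933, 1.5041, 1.4996, 1.662]
phi = -(0.571 + 0.2231 + 0.5933 + 1.5041 + 1.4996 + 1.662) = -6.0532
Step 2: Compute augmented objective.
t*f(x) = 5.22*6.9 = 36.018
Total = 36.018 - 6.0532 = 29.9648


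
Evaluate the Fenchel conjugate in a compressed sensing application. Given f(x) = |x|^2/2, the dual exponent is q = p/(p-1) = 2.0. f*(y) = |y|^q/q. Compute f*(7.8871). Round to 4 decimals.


The conjugate exponent q satisfies 1/p + 1/q = 1.
p = 2, so q = 2/(2 - 1) = 2.0
|y|^q = 7.8871^2.0 = 62.2063
f*(7.8871) = 62.2063 / 2.0 = 31.1032


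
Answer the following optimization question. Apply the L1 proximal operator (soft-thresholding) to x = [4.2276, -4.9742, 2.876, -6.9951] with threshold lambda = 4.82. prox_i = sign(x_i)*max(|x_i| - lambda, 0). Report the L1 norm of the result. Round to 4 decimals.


Soft-thresholding with lambda = 4.82:
prox(4.2276) = sign(4.2276)*max(|4.2276| - 4.82, 0) = 0.0
prox(-4.9742) = sign(-4.9742)*max(|-4.9742| - 4.82, 0) = -0.1542
prox(2.876) = sign(2.876)*max(|2.876| - 4.82, 0) = 0.0
prox(-6.9951) = sign(-6.9951)*max(|-6.9951| - 4.82, 0) = -2.1751
prox(x) = [0.0, -0.1542, 0.0, -2.1751]
||prox(x)||_1 = 0.0 + 0.1542 + 0.0 + 2.1751 = 2.3293


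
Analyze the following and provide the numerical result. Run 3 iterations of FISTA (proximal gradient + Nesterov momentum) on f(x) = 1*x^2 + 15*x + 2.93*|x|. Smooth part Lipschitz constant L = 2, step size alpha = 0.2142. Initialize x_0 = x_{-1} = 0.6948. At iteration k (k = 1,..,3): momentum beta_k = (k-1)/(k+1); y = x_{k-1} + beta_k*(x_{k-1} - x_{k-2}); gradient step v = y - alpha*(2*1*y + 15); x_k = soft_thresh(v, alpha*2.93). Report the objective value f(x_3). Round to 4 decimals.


FISTA on f(x) = 1*x^2 + 15*x + 2.93*|x|
L = 2, alpha = 0.2142
Iteration 1: beta = 0.0, y = 0.6948 + 0.0*(0.6948 - 0.6948) = 0.6948
  grad(y) = 16.3896, v = y - alpha*grad = -2.8159
  prox(v) = soft_thresh(-2.8159, 0.6276) = -2.1882
Iteration 2: beta = 0.3333, y = -2.1882 + 0.3333*(-2.1882 - 0.6948) = -3.1493
  grad(y) = 8.7015, v = y - alpha*grad = -5.0131
  prox(v) = soft_thresh(-5.0131, 0.6276) = -4.3855
Iteration 3: beta = 0.5, y = -4.3855 + 0.5*(-4.3855 + 2.1882) = -5.4841
  grad(y) = 4.0317, v = y - alpha*grad = -6.3477
  prox(v) = soft_thresh(-6.3477, 0.6276) = -5.7201
f(x_3) = 1*(-5.7201)^2 + 15*(-5.7201) + 2.93*|-5.7201| = -36.3221


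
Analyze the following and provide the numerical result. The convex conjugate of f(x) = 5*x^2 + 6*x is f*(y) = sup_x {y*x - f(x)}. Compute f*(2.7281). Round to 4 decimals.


f*(y) = sup_x {y*x - a*x^2 - b*x} = sup_x {(y-b)*x - a*x^2}
FOC: (y - b) - 2a*x = 0 => x* = (y - b)/(2a)
x* = (2.7281 - 6)/(2*5) = -0.3272
f*(2.7281) = (y-b)^2/(4a) = (2.7281 - 6)^2/(4*5)
= 10.7053/20 = 0.5353


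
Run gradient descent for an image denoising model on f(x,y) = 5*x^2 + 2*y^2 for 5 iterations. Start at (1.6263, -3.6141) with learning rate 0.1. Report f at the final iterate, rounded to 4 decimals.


Gradient descent on f(x,y) = 5*x^2 + 2*y^2.
Starting point: (1.6263, -3.6141), alpha = 0.1
Step 1: grad_x = 2*5*1.6263 = 16.263, grad_y = 2*2*-3.6141 = -14.4564
  x_1 = 1.6263 - 0.1*16.263 = -0.0
  y_1 = -3.6141 - 0.1*-14.4564 = -2.1685
Step 2: grad_x = 2*5*-0.0 = -0.0, grad_y = 2*2*-2.1685 = -8.6738
  x_2 = -0.0 - 0.1*-0.0 = 0.0
  y_2 = -2.1685 - 0.1*-8.6738 = -1.3011
Step 3: grad_x = 2*5*0.0 = 0.0, grad_y = 2*2*-1.3011 = -5.2043
  x_3 = 0.0 - 0.1*0.0 = 0.0
  y_3 = -1.3011 - 0.1*-5.2043 = -0.7806
Step 4: grad_x = 2*5*0.0 = 0.0, grad_y = 2*2*-0.7806 = -3.1226
  x_4 = 0.0 - 0.1*0.0 = 0.0
  y_4 = -0.7806 - 0.1*-3.1226 = -0.4684
Step 5: grad_x = 2*5*0.0 = 0.0, grad_y = 2*2*-0.4684 = -1.8735
  x_5 = 0.0 - 0.1*0.0 = 0.0
  y_5 = -0.4684 - 0.1*-1.8735 = -0.281
f(0.0, -0.281) = 5*0.0^2 + 2*(-0.281)^2 = 0.158


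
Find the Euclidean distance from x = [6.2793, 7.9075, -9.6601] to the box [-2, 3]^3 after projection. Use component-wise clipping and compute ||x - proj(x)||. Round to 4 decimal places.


Project each component onto [-2, 3].
clip(6.2793) = 3.0, clip(7.9075) = 3.0, clip(-9.6601) = -2.0
Projection = [3.0, 3.0, -2.0]
Squared diffs: [10.7538, 24.0836, 58.6771]
Distance = sqrt(93.5145) = 9.6703


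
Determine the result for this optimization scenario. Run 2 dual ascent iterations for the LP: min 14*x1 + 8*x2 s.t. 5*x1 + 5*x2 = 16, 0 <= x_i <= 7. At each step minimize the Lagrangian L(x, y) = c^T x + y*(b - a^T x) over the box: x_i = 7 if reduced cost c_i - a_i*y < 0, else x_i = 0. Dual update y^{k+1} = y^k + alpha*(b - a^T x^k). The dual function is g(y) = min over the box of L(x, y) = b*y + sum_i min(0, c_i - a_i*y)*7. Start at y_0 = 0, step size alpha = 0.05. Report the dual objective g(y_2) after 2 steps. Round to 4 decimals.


Dual ascent for LP: min 14*x1 + 8*x2, 5*x1 + 5*x2 = 16, 0 <= x_i <= 7
Step 1: y^k = 0.0, reduced costs: (14.0, 8.0)
  x^k = (0.0, 0.0), subgradient = b - a^T x = 16.0
  y^{k+1} = 0.0 + 0.05*16.0 = 0.8
Step 2: y^k = 0.8, reduced costs: (10.0, 4.0)
  x^k = (0.0, 0.0), subgradient = b - a^T x = 16.0
  y^{k+1} = 0.8 + 0.05*16.0 = 1.6
Dual objective at y_2 = 1.6: reduced costs (6.0, 0.0), box minimizer x = (0.0, 0.0)
g(y_2) = b*y + (c1 - a1*y)*x1 + (c2 - a2*y)*x2 = 16*1.6 + 6.0*0.0 + 0.0*0.0 = 25.6 + 0.0 + 0.0 = 25.6


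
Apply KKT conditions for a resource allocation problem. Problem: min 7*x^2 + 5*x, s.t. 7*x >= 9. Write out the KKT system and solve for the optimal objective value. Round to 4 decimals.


Step 1: Try lambda = 0 (constraint inactive).
x_unc = -5/(2*7) = -0.3571
Check: 7*-0.3571 = -2.4997 < 9 -- violated!
Step 2: Constraint must be active: 7*x = 9
x* = 9/7 = 1.2857 (rounded; the exact value 9/7 is used below)
lambda = (2*7*(9/7) + 5)/7 = 3.2857
Step 3: Compute optimal value.
f(x*) = 7*(9/7)^2 + 5*(9/7) = 18.0


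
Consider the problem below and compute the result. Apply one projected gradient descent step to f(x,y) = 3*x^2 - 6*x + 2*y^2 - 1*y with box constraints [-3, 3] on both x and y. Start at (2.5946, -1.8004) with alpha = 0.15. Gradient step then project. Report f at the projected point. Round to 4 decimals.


Step 1: Compute gradient at (2.5946, -1.8004).
grad_x = 2*3*2.5946 - 6 = 9.5676
grad_y = 2*2*-1.8004 - 1 = -8.2016
Step 2: Gradient step.
x_raw = 2.5946 - 0.15*9.5676 = 1.1595
y_raw = -1.8004 - 0.15*-8.2016 = -0.5702
Step 3: Project onto [-3, 3].
x_proj = clip(1.1595) = 1.1595
y_proj = clip(-0.5702) = -0.5702
Step 4: Evaluate f.
f(1.1595, -0.5702) = -1.7034


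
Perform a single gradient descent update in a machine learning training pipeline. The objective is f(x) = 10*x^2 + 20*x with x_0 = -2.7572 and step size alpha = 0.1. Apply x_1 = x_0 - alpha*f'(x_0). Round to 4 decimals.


We compute the gradient at x_0 and apply the update.
f'(x) = 20*x + 20
f'(-2.7572) = 20*-2.7572 + 20 = -35.144
x_1 = -2.7572 - 0.1*-35.144 = 0.7572


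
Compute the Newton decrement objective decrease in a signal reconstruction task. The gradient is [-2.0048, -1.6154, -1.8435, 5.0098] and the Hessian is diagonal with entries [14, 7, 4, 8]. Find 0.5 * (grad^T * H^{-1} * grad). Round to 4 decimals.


Step 1: H is diagonal, so H^(-1) * g = [-0.1432, -0.2308, -0.4609, 0.6262].
Step 2: g^T H^(-1) g = sum_i g_i^2 / H_ii
  = (-2.0048)^2/14 + (-1.6154)^2/7 + (-1.8435)^2/4 + (5.0098)^2/8
  = 0.2871 + 0.3728 + 0.8496 + 3.1373 = 4.6468
Step 3: Objective decrease = 0.5 * g^T H^(-1) g = 2.3234


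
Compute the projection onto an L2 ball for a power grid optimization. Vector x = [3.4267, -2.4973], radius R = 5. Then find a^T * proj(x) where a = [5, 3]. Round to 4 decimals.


Step 1: Compute ||x|| (intermediates to 6 decimals).
||x|| = sqrt(3.4267^2 + (-2.4973)^2) = 4.240139
Step 2: Project.
Since ||x|| <= R, proj = x (no scaling needed).
proj(x) = [3.4267, -2.4973]
Step 3: Dot product.
a^T * proj(x) = 5*3.4267 + 3*(-2.4973) = 9.6416


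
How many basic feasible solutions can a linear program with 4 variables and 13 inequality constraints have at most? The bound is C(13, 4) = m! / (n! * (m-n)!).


Each vertex corresponds to some choice of n active constraints out of m, so the number of vertices is at most C(m, n) = m! / (n!(m-n)!).
m = 13, n = 4
Numerator: 13 * 12 * 11 * 10
Denominator: 4! = 24
C(13, 4) = 715


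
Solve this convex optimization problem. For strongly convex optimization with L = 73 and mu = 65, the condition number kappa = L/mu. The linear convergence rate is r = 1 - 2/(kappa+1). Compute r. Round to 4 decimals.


Step 1: Compute the condition number.
kappa = L/mu = 73/65 = 1.1231
Step 2: Compute the convergence rate.
r = 1 - 2/(kappa + 1) = 1 - 2*mu/(L + mu) = (L - mu)/(L + mu) = 8/138 = 0.058


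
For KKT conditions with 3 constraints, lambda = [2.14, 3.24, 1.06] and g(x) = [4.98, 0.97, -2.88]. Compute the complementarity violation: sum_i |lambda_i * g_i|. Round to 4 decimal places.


KKT complementary slackness check:
lambda_1 * g_1 = 2.14 * 4.98 = 10.6572
lambda_2 * g_2 = 3.24 * 0.97 = 3.1428
lambda_3 * g_3 = 1.06 * -2.88 = -3.0528
Total violation = 10.6572 + 3.1428 + 3.0528 = 16.8528


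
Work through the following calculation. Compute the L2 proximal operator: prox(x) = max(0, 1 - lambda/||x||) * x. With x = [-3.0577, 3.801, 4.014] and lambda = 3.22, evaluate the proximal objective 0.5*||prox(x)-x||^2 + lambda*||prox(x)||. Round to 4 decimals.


Step 1: Compute ||x||.
||x|| = 6.3174
Step 2: Compute scaling factor.
scale = max(0, 1 - 3.22/6.3174) = 0.4903
Step 3: prox(x) = [-1.4992, 1.8636, 1.968]
||prox(x)|| = 3.0974
Step 4: Proximal objective.
0.5*||prox-x||^2 = 5.1842
lambda*||prox|| = 9.9736
Total = 15.1578


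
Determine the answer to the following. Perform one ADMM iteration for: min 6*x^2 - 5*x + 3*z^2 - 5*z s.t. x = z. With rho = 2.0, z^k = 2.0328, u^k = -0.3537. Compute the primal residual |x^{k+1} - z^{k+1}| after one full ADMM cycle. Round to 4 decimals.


ADMM iteration with rho = 2.0, z^k = 2.0328, u^k = -0.3537
Step 1: x-update.
Minimize 6*x^2 - 5*x + (2.0/2)*(x - 2.0328 - 0.3537)^2
FOC: (2*6 + 2.0)*x = 5 + 2.0*(2.0328 + 0.3537)
x^{k+1} = 0.6981
Step 2: z-update.
Minimize 3*z^2 - 5*z + (2.0/2)*(0.6981 - z - 0.3537)^2
FOC: (2*3 + 2.0)*z = 5 + 2.0*(0.6981 - 0.3537)
z^{k+1} = 0.7111
Step 3: u-update.
u^{k+1} = -0.3537 + 0.6981 - 0.7111 = -0.3667
Step 4: Primal residual = |0.6981 - 0.7111| = 0.013


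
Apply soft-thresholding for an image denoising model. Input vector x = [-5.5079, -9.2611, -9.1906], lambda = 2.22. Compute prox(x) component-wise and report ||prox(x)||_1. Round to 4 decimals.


Soft-thresholding with lambda = 2.22:
prox(-5.5079) = sign(-5.5079)*max(|-5.5079| - 2.22, 0) = -3.2879
prox(-9.2611) = sign(-9.2611)*max(|-9.2611| - 2.22, 0) = -7.0411
prox(-9.1906) = sign(-9.1906)*max(|-9.1906| - 2.22, 0) = -6.9706
prox(x) = [-3.2879, -7.0411, -6.9706]
||prox(x)||_1 = 3.2879 + 7.0411 + 6.9706 = 17.2996


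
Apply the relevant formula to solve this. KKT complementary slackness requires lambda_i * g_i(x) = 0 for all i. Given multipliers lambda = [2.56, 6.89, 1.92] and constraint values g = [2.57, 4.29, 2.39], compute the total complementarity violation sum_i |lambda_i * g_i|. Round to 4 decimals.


KKT complementary slackness check:
lambda_1 * g_1 = 2.56 * 2.57 = 6.5792
lambda_2 * g_2 = 6.89 * 4.29 = 29.5581
lambda_3 * g_3 = 1.92 * 2.39 = 4.5888
Total violation = 6.5792 + 29.5581 + 4.5888 = 40.7261


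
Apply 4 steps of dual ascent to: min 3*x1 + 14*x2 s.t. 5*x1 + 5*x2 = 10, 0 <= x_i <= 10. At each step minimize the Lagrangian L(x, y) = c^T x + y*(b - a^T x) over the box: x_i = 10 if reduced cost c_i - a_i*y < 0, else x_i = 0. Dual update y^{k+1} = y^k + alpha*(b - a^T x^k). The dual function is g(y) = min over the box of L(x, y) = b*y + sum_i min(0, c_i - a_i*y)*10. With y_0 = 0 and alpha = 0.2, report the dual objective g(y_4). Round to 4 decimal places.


Dual ascent for LP: min 3*x1 + 14*x2, 5*x1 + 5*x2 = 10, 0 <= x_i <= 10
Step 1: y^k = 0.0, reduced costs: (3.0, 14.0)
  x^k = (0.0, 0.0), subgradient = b - a^T x = 10.0
  y^{k+1} = 0.0 + 0.2*10.0 = 2.0
Step 2: y^k = 2.0, reduced costs: (-7.0, 4.0)
  x^k = (10.0, 0.0), subgradient = b - a^T x = -40.0
  y^{k+1} = 2.0 + 0.2*-40.0 = -6.0
Step 3: y^k = -6.0, reduced costs: (33.0, 44.0)
  x^k = (0.0, 0.0), subgradient = b - a^T x = 10.0
  y^{k+1} = -6.0 + 0.2*10.0 = -4.0
Step 4: y^k = -4.0, reduced costs: (23.0, 34.0)
  x^k = (0.0, 0.0), subgradient = b - a^T x = 10.0
  y^{k+1} = -4.0 + 0.2*10.0 = -2.0
Dual objective at y_4 = -2.0: reduced costs (13.0, 24.0), box minimizer x = (0.0, 0.0)
g(y_4) = b*y + (c1 - a1*y)*x1 + (c2 - a2*y)*x2 = 10*(-2.0) + 13.0*0.0 + 24.0*0.0 = -20.0 + 0.0 + 0.0 = -20.0


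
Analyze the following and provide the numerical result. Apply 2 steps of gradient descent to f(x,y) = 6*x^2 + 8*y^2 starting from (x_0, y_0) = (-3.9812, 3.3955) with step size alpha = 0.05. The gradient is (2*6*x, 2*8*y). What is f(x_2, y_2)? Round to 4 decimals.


Gradient descent on f(x,y) = 6*x^2 + 8*y^2.
Starting point: (-3.9812, 3.3955), alpha = 0.05
Step 1: grad_x = 2*6*-3.9812 = -47.7744, grad_y = 2*8*3.3955 = 54.328
  x_1 = -3.9812 - 0.05*-47.7744 = -1.5925
  y_1 = 3.3955 - 0.05*54.328 = 0.6791
Step 2: grad_x = 2*6*-1.5925 = -19.1098, grad_y = 2*8*0.6791 = 10.8656
  x_2 = -1.5925 - 0.05*-19.1098 = -0.637
  y_2 = 0.6791 - 0.05*10.8656 = 0.1358
f(-0.637, 0.1358) = 6*(-0.637)^2 + 8*0.1358^2 = 2.5821


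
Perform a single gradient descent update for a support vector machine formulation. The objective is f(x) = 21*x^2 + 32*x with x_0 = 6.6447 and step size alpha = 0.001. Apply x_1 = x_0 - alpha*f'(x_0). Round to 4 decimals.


We compute the gradient at x_0 and apply the update.
f'(x) = 42*x + 32
f'(6.6447) = 42*6.6447 + 32 = 311.0774
x_1 = 6.6447 - 0.001*311.0774 = 6.3336


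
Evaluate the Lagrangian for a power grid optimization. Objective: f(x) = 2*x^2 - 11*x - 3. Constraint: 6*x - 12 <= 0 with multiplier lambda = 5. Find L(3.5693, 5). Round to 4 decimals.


Step 1: Evaluate f(x).
f(3.5693) = 2*3.5693^2 - 11*3.5693 - 3 = -16.7825
Step 2: Evaluate g(x).
g(3.5693) = 6*3.5693 - 12 = 9.4158
Step 3: Compute Lagrangian.
L = -16.7825 + 5*9.4158 = 30.2965


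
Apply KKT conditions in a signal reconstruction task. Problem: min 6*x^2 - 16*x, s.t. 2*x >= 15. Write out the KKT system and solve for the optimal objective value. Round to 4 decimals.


Step 1: Try lambda = 0 (constraint inactive).
x_unc = 16/(2*6) = 1.3333
Check: 2*1.3333 = 2.6666 < 15 -- violated!
Step 2: Constraint must be active: 2*x = 15
x* = 15/2 = 7.5
lambda = (2*6*7.5 - 16)/2 = 37.0
Step 3: Compute optimal value.
f(x*) = 6*7.5^2 - 16*7.5 = 217.5


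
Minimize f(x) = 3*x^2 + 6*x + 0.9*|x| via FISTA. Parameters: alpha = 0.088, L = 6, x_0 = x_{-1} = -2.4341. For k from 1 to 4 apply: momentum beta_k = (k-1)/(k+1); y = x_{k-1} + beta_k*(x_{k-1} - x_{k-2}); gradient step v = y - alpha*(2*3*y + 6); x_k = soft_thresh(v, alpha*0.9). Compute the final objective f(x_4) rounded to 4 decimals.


FISTA on f(x) = 3*x^2 + 6*x + 0.9*|x|
L = 6, alpha = 0.088
Iteration 1: beta = 0.0, y = -2.4341 + 0.0*(-2.4341 + 2.4341) = -2.4341
  grad(y) = -8.6046, v = y - alpha*grad = -1.6769
  prox(v) = soft_thresh(-1.6769, 0.0792) = -1.5977
Iteration 2: beta = 0.3333, y = -1.5977 + 0.3333*(-1.5977 + 2.4341) = -1.3189
  grad(y) = -1.9134, v = y - alpha*grad = -1.1505
  prox(v) = soft_thresh(-1.1505, 0.0792) = -1.0713
Iteration 3: beta = 0.5, y = -1.0713 + 0.5*(-1.0713 + 1.5977) = -0.8081
  grad(y) = 1.1512, v = y - alpha*grad = -0.9094
  prox(v) = soft_thresh(-0.9094, 0.0792) = -0.8302
Iteration 4: beta = 0.6, y = -0.8302 + 0.6*(-0.8302 + 1.0713) = -0.6856
  grad(y) = 1.8865, v = y - alpha*grad = -0.8516
  prox(v) = soft_thresh(-0.8516, 0.0792) = -0.7724
f(x_4) = 3*(-0.7724)^2 + 6*(-0.7724) + 0.9*|-0.7724| = -2.1494
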